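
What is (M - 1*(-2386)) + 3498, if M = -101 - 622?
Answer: 5161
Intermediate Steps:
M = -723
(M - 1*(-2386)) + 3498 = (-723 - 1*(-2386)) + 3498 = (-723 + 2386) + 3498 = 1663 + 3498 = 5161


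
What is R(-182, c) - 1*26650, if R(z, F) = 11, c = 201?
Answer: -26639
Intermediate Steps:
R(-182, c) - 1*26650 = 11 - 1*26650 = 11 - 26650 = -26639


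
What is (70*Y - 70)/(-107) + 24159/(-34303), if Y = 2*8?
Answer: -38603163/3670421 ≈ -10.517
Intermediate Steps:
Y = 16
(70*Y - 70)/(-107) + 24159/(-34303) = (70*16 - 70)/(-107) + 24159/(-34303) = (1120 - 70)*(-1/107) + 24159*(-1/34303) = 1050*(-1/107) - 24159/34303 = -1050/107 - 24159/34303 = -38603163/3670421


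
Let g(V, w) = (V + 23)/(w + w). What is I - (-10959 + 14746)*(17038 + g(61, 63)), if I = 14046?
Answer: -193534154/3 ≈ -6.4511e+7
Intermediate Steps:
g(V, w) = (23 + V)/(2*w) (g(V, w) = (23 + V)/((2*w)) = (23 + V)*(1/(2*w)) = (23 + V)/(2*w))
I - (-10959 + 14746)*(17038 + g(61, 63)) = 14046 - (-10959 + 14746)*(17038 + (1/2)*(23 + 61)/63) = 14046 - 3787*(17038 + (1/2)*(1/63)*84) = 14046 - 3787*(17038 + 2/3) = 14046 - 3787*51116/3 = 14046 - 1*193576292/3 = 14046 - 193576292/3 = -193534154/3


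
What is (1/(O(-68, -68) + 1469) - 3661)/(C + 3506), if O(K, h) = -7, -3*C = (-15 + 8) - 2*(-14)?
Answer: -5352381/5115538 ≈ -1.0463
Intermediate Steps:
C = -7 (C = -((-15 + 8) - 2*(-14))/3 = -(-7 + 28)/3 = -⅓*21 = -7)
(1/(O(-68, -68) + 1469) - 3661)/(C + 3506) = (1/(-7 + 1469) - 3661)/(-7 + 3506) = (1/1462 - 3661)/3499 = (1/1462 - 3661)*(1/3499) = -5352381/1462*1/3499 = -5352381/5115538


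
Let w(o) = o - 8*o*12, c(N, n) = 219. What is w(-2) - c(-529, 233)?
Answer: -29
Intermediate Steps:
w(o) = -95*o (w(o) = o - 96*o = -95*o)
w(-2) - c(-529, 233) = -95*(-2) - 1*219 = 190 - 219 = -29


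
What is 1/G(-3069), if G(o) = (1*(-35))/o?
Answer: 3069/35 ≈ 87.686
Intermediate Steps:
G(o) = -35/o
1/G(-3069) = 1/(-35/(-3069)) = 1/(-35*(-1/3069)) = 1/(35/3069) = 3069/35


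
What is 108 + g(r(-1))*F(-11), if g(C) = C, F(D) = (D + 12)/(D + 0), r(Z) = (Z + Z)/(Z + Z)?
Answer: 1187/11 ≈ 107.91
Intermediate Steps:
r(Z) = 1 (r(Z) = (2*Z)/((2*Z)) = (2*Z)*(1/(2*Z)) = 1)
F(D) = (12 + D)/D
108 + g(r(-1))*F(-11) = 108 + 1*((12 - 11)/(-11)) = 108 + 1*(-1/11*1) = 108 + 1*(-1/11) = 108 - 1/11 = 1187/11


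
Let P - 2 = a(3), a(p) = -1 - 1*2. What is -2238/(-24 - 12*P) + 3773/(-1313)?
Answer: 482203/2626 ≈ 183.63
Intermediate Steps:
a(p) = -3 (a(p) = -1 - 2 = -3)
P = -1 (P = 2 - 3 = -1)
-2238/(-24 - 12*P) + 3773/(-1313) = -2238/(-24 - 12*(-1)) + 3773/(-1313) = -2238/(-24 + 12) + 3773*(-1/1313) = -2238/(-12) - 3773/1313 = -2238*(-1/12) - 3773/1313 = 373/2 - 3773/1313 = 482203/2626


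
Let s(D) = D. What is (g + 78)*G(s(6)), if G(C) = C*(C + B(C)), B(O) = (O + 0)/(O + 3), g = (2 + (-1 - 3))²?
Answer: 3280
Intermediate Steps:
g = 4 (g = (2 - 4)² = (-2)² = 4)
B(O) = O/(3 + O)
G(C) = C*(C + C/(3 + C))
(g + 78)*G(s(6)) = (4 + 78)*(6²*(4 + 6)/(3 + 6)) = 82*(36*10/9) = 82*(36*(⅑)*10) = 82*40 = 3280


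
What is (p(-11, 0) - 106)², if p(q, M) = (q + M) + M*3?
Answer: 13689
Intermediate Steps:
p(q, M) = q + 4*M (p(q, M) = (M + q) + 3*M = q + 4*M)
(p(-11, 0) - 106)² = ((-11 + 4*0) - 106)² = ((-11 + 0) - 106)² = (-11 - 106)² = (-117)² = 13689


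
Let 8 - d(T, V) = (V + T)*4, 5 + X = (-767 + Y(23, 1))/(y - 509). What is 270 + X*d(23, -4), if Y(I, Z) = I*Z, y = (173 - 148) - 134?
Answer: 54398/103 ≈ 528.14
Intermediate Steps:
y = -109 (y = 25 - 134 = -109)
X = -391/103 (X = -5 + (-767 + 23*1)/(-109 - 509) = -5 + (-767 + 23)/(-618) = -5 - 744*(-1/618) = -5 + 124/103 = -391/103 ≈ -3.7961)
d(T, V) = 8 - 4*T - 4*V (d(T, V) = 8 - (V + T)*4 = 8 - (T + V)*4 = 8 - (4*T + 4*V) = 8 + (-4*T - 4*V) = 8 - 4*T - 4*V)
270 + X*d(23, -4) = 270 - 391*(8 - 4*23 - 4*(-4))/103 = 270 - 391*(8 - 92 + 16)/103 = 270 - 391/103*(-68) = 270 + 26588/103 = 54398/103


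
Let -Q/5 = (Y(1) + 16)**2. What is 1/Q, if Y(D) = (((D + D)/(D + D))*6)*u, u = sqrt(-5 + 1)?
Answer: -7/50000 + 3*I/6250 ≈ -0.00014 + 0.00048*I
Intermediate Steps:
u = 2*I (u = sqrt(-4) = 2*I ≈ 2.0*I)
Y(D) = 12*I (Y(D) = (((D + D)/(D + D))*6)*(2*I) = (((2*D)/((2*D)))*6)*(2*I) = (((2*D)*(1/(2*D)))*6)*(2*I) = (1*6)*(2*I) = 6*(2*I) = 12*I)
Q = -5*(16 + 12*I)**2 (Q = -5*(12*I + 16)**2 = -5*(16 + 12*I)**2 ≈ -560.0 - 1920.0*I)
1/Q = 1/(-560 - 1920*I) = (-560 + 1920*I)/4000000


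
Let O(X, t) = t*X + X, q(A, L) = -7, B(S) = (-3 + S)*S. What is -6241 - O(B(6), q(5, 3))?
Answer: -6133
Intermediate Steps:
B(S) = S*(-3 + S)
O(X, t) = X + X*t (O(X, t) = X*t + X = X + X*t)
-6241 - O(B(6), q(5, 3)) = -6241 - 6*(-3 + 6)*(1 - 7) = -6241 - 6*3*(-6) = -6241 - 18*(-6) = -6241 - 1*(-108) = -6241 + 108 = -6133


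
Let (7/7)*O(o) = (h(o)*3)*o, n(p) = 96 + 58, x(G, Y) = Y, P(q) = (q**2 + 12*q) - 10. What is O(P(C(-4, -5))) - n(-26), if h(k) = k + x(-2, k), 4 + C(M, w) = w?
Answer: 8060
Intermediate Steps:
C(M, w) = -4 + w
P(q) = -10 + q**2 + 12*q
n(p) = 154
h(k) = 2*k (h(k) = k + k = 2*k)
O(o) = 6*o**2 (O(o) = ((2*o)*3)*o = (6*o)*o = 6*o**2)
O(P(C(-4, -5))) - n(-26) = 6*(-10 + (-4 - 5)**2 + 12*(-4 - 5))**2 - 1*154 = 6*(-10 + (-9)**2 + 12*(-9))**2 - 154 = 6*(-10 + 81 - 108)**2 - 154 = 6*(-37)**2 - 154 = 6*1369 - 154 = 8214 - 154 = 8060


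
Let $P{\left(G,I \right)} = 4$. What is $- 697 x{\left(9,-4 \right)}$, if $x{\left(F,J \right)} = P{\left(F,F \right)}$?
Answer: $-2788$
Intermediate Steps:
$x{\left(F,J \right)} = 4$
$- 697 x{\left(9,-4 \right)} = \left(-697\right) 4 = -2788$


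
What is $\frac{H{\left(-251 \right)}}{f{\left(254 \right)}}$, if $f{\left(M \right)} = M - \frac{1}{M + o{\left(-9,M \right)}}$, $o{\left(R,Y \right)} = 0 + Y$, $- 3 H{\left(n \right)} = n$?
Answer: $\frac{127508}{387093} \approx 0.3294$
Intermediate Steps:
$H{\left(n \right)} = - \frac{n}{3}$
$o{\left(R,Y \right)} = Y$
$f{\left(M \right)} = M - \frac{1}{2 M}$ ($f{\left(M \right)} = M - \frac{1}{M + M} = M - \frac{1}{2 M}$)
$\frac{H{\left(-251 \right)}}{f{\left(254 \right)}} = \frac{\left(- \frac{1}{3}\right) \left(-251\right)}{254 - \frac{1}{2 \cdot 254}} = \frac{251}{3 \left(254 - \frac{1}{508}\right)} = \frac{251}{3 \cdot \frac{129031}{508}} = \frac{251}{3} \cdot \frac{508}{129031} = \frac{127508}{387093}$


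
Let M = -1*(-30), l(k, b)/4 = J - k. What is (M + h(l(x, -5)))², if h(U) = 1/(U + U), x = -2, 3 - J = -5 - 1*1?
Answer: 6974881/7744 ≈ 900.68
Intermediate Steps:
J = 9 (J = 3 - (-5 - 1*1) = 3 - (-5 - 1) = 3 - 1*(-6) = 3 + 6 = 9)
l(k, b) = 36 - 4*k (l(k, b) = 4*(9 - k) = 36 - 4*k)
M = 30
h(U) = 1/(2*U)
(M + h(l(x, -5)))² = (30 + 1/(2*(36 - 4*(-2))))² = (30 + 1/(2*(36 + 8)))² = (30 + (½)/44)² = (30 + (½)*(1/44))² = (30 + 1/88)² = (2641/88)² = 6974881/7744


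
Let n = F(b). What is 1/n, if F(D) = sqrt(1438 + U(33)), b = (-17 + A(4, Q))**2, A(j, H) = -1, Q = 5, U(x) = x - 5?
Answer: sqrt(1466)/1466 ≈ 0.026118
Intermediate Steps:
U(x) = -5 + x
b = 324 (b = (-17 - 1)**2 = (-18)**2 = 324)
F(D) = sqrt(1466) (F(D) = sqrt(1438 + (-5 + 33)) = sqrt(1438 + 28) = sqrt(1466))
n = sqrt(1466) ≈ 38.288
1/n = 1/(sqrt(1466)) = sqrt(1466)/1466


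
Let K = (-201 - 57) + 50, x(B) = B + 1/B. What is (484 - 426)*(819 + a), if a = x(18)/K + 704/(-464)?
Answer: 6826891/144 ≈ 47409.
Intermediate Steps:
K = -208 (K = -258 + 50 = -208)
a = -13397/8352 (a = (18 + 1/18)/(-208) + 704/(-464) = (18 + 1/18)*(-1/208) + 704*(-1/464) = (325/18)*(-1/208) - 44/29 = -25/288 - 44/29 = -13397/8352 ≈ -1.6040)
(484 - 426)*(819 + a) = (484 - 426)*(819 - 13397/8352) = 58*(6826891/8352) = 6826891/144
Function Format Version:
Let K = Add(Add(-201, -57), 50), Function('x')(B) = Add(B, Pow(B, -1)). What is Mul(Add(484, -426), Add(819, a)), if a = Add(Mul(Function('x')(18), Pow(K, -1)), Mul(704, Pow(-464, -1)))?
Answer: Rational(6826891, 144) ≈ 47409.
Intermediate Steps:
K = -208 (K = Add(-258, 50) = -208)
a = Rational(-13397, 8352) (a = Add(Mul(Add(18, Pow(18, -1)), Pow(-208, -1)), Mul(704, Pow(-464, -1))) = Add(Mul(Add(18, Rational(1, 18)), Rational(-1, 208)), Mul(704, Rational(-1, 464))) = Add(Mul(Rational(325, 18), Rational(-1, 208)), Rational(-44, 29)) = Add(Rational(-25, 288), Rational(-44, 29)) = Rational(-13397, 8352) ≈ -1.6040)
Mul(Add(484, -426), Add(819, a)) = Mul(Add(484, -426), Add(819, Rational(-13397, 8352))) = Mul(58, Rational(6826891, 8352)) = Rational(6826891, 144)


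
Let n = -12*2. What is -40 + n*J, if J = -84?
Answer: 1976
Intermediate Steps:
n = -24
-40 + n*J = -40 - 24*(-84) = -40 + 2016 = 1976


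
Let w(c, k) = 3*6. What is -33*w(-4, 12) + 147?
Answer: -447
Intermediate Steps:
w(c, k) = 18
-33*w(-4, 12) + 147 = -33*18 + 147 = -594 + 147 = -447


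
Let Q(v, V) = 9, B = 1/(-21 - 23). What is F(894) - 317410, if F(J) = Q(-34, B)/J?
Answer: -94588177/298 ≈ -3.1741e+5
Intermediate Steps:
B = -1/44 (B = 1/(-44) = -1/44 ≈ -0.022727)
F(J) = 9/J
F(894) - 317410 = 9/894 - 317410 = 9*(1/894) - 317410 = 3/298 - 317410 = -94588177/298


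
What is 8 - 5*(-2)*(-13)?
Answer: -122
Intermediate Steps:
8 - 5*(-2)*(-13) = 8 + 10*(-13) = 8 - 130 = -122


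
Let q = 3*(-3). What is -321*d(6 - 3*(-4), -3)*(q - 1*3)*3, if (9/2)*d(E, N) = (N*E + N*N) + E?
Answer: -69336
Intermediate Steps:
q = -9
d(E, N) = 2*E/9 + 2*N²/9 + 2*E*N/9 (d(E, N) = 2*((N*E + N*N) + E)/9 = 2*((E*N + N²) + E)/9 = 2*((N² + E*N) + E)/9 = 2*(E + N² + E*N)/9 = 2*E/9 + 2*N²/9 + 2*E*N/9)
-321*d(6 - 3*(-4), -3)*(q - 1*3)*3 = -321*(2*(6 - 3*(-4))/9 + (2/9)*(-3)² + (2/9)*(6 - 3*(-4))*(-3))*(-9 - 1*3)*3 = -321*(2*(6 + 12)/9 + (2/9)*9 + (2/9)*(6 + 12)*(-3))*(-9 - 3)*3 = -321*((2/9)*18 + 2 + (2/9)*18*(-3))*(-12)*3 = -321*(4 + 2 - 12)*(-12)*3 = -321*(-6*(-12))*3 = -23112*3 = -321*216 = -69336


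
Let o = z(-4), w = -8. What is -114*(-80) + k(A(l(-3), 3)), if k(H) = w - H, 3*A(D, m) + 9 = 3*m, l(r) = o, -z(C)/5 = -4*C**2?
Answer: 9112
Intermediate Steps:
z(C) = 20*C**2 (z(C) = -(-20)*C**2 = 20*C**2)
o = 320 (o = 20*(-4)**2 = 20*16 = 320)
l(r) = 320
A(D, m) = -3 + m (A(D, m) = -3 + (3*m)/3 = -3 + m)
k(H) = -8 - H
-114*(-80) + k(A(l(-3), 3)) = -114*(-80) + (-8 - (-3 + 3)) = 9120 + (-8 - 1*0) = 9120 + (-8 + 0) = 9120 - 8 = 9112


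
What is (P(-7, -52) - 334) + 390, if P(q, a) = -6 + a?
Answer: -2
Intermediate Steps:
(P(-7, -52) - 334) + 390 = ((-6 - 52) - 334) + 390 = (-58 - 334) + 390 = -392 + 390 = -2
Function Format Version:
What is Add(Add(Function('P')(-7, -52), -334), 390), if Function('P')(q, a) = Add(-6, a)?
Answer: -2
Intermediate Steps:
Add(Add(Function('P')(-7, -52), -334), 390) = Add(Add(Add(-6, -52), -334), 390) = Add(Add(-58, -334), 390) = Add(-392, 390) = -2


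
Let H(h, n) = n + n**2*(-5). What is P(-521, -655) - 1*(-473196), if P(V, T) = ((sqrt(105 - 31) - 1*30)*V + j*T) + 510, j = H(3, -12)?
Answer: 968796 - 521*sqrt(74) ≈ 9.6431e+5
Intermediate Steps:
H(h, n) = n - 5*n**2
j = -732 (j = -12*(1 - 5*(-12)) = -12*(1 + 60) = -12*61 = -732)
P(V, T) = 510 - 732*T + V*(-30 + sqrt(74)) (P(V, T) = ((sqrt(105 - 31) - 1*30)*V - 732*T) + 510 = ((sqrt(74) - 30)*V - 732*T) + 510 = ((-30 + sqrt(74))*V - 732*T) + 510 = (V*(-30 + sqrt(74)) - 732*T) + 510 = (-732*T + V*(-30 + sqrt(74))) + 510 = 510 - 732*T + V*(-30 + sqrt(74)))
P(-521, -655) - 1*(-473196) = (510 - 732*(-655) - 30*(-521) - 521*sqrt(74)) - 1*(-473196) = (510 + 479460 + 15630 - 521*sqrt(74)) + 473196 = (495600 - 521*sqrt(74)) + 473196 = 968796 - 521*sqrt(74)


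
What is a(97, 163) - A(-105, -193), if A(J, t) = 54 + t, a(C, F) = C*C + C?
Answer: 9645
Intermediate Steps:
a(C, F) = C + C² (a(C, F) = C² + C = C + C²)
a(97, 163) - A(-105, -193) = 97*(1 + 97) - (54 - 193) = 97*98 - 1*(-139) = 9506 + 139 = 9645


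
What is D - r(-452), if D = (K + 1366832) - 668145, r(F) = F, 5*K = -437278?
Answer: 3058417/5 ≈ 6.1168e+5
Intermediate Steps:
K = -437278/5 (K = (⅕)*(-437278) = -437278/5 ≈ -87456.)
D = 3056157/5 (D = (-437278/5 + 1366832) - 668145 = 6396882/5 - 668145 = 3056157/5 ≈ 6.1123e+5)
D - r(-452) = 3056157/5 - 1*(-452) = 3056157/5 + 452 = 3058417/5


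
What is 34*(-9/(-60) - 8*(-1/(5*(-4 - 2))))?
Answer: -119/30 ≈ -3.9667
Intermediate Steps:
34*(-9/(-60) - 8*(-1/(5*(-4 - 2)))) = 34*(-9*(-1/60) - 8/((-5*(-6)))) = 34*(3/20 - 8/30) = 34*(3/20 - 8*1/30) = 34*(3/20 - 4/15) = 34*(-7/60) = -119/30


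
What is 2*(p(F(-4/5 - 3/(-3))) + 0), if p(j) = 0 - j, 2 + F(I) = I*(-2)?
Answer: 24/5 ≈ 4.8000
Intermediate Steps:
F(I) = -2 - 2*I (F(I) = -2 + I*(-2) = -2 - 2*I)
p(j) = -j
2*(p(F(-4/5 - 3/(-3))) + 0) = 2*(-(-2 - 2*(-4/5 - 3/(-3))) + 0) = 2*(-(-2 - 2*(-4*⅕ - 3*(-⅓))) + 0) = 2*(-(-2 - 2*(-⅘ + 1)) + 0) = 2*(-(-2 - 2*⅕) + 0) = 2*(-(-2 - ⅖) + 0) = 2*(-1*(-12/5) + 0) = 2*(12/5 + 0) = 2*(12/5) = 24/5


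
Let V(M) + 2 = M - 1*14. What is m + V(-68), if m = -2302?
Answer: -2386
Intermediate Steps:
V(M) = -16 + M (V(M) = -2 + (M - 1*14) = -2 + (M - 14) = -2 + (-14 + M) = -16 + M)
m + V(-68) = -2302 + (-16 - 68) = -2302 - 84 = -2386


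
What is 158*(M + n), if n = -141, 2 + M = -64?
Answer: -32706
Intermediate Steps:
M = -66 (M = -2 - 64 = -66)
158*(M + n) = 158*(-66 - 141) = 158*(-207) = -32706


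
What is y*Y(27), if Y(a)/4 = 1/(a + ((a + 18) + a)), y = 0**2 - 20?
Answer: -80/99 ≈ -0.80808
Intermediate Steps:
y = -20 (y = 0 - 20 = -20)
Y(a) = 4/(18 + 3*a) (Y(a) = 4/(a + ((a + 18) + a)) = 4/(a + ((18 + a) + a)) = 4/(a + (18 + 2*a)) = 4/(18 + 3*a))
y*Y(27) = -80/(3*(6 + 27)) = -80/(3*33) = -20*4/99 = -80/99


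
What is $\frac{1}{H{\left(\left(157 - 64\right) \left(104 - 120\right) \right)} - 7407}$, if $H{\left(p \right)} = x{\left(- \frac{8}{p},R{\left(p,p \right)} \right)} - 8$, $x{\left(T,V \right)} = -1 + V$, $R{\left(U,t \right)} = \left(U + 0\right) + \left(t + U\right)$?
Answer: $- \frac{1}{11880} \approx -8.4175 \cdot 10^{-5}$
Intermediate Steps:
$R{\left(U,t \right)} = t + 2 U$ ($R{\left(U,t \right)} = U + \left(U + t\right) = t + 2 U$)
$H{\left(p \right)} = -9 + 3 p$ ($H{\left(p \right)} = \left(-1 + \left(p + 2 p\right)\right) - 8 = \left(-1 + 3 p\right) - 8 = -9 + 3 p$)
$\frac{1}{H{\left(\left(157 - 64\right) \left(104 - 120\right) \right)} - 7407} = \frac{1}{\left(-9 + 3 \left(157 - 64\right) \left(104 - 120\right)\right) - 7407} = \frac{1}{\left(-9 + 3 \cdot 93 \left(-16\right)\right) - 7407} = \frac{1}{\left(-9 + 3 \left(-1488\right)\right) - 7407} = \frac{1}{\left(-9 - 4464\right) - 7407} = \frac{1}{-4473 - 7407} = \frac{1}{-11880} = - \frac{1}{11880}$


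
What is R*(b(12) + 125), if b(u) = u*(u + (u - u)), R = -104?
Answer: -27976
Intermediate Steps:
b(u) = u² (b(u) = u*(u + 0) = u*u = u²)
R*(b(12) + 125) = -104*(12² + 125) = -104*(144 + 125) = -104*269 = -27976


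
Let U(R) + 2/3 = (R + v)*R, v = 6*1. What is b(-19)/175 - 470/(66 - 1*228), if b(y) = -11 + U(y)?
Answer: 60187/14175 ≈ 4.2460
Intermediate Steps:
v = 6
U(R) = -⅔ + R*(6 + R) (U(R) = -⅔ + (R + 6)*R = -⅔ + (6 + R)*R = -⅔ + R*(6 + R))
b(y) = -35/3 + y² + 6*y (b(y) = -11 + (-⅔ + y² + 6*y) = -35/3 + y² + 6*y)
b(-19)/175 - 470/(66 - 1*228) = (-35/3 + (-19)² + 6*(-19))/175 - 470/(66 - 1*228) = (-35/3 + 361 - 114)*(1/175) - 470/(66 - 228) = (706/3)*(1/175) - 470/(-162) = 706/525 - 470*(-1/162) = 706/525 + 235/81 = 60187/14175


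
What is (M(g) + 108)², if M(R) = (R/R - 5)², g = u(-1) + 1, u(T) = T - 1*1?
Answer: 15376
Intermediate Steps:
u(T) = -1 + T (u(T) = T - 1 = -1 + T)
g = -1 (g = (-1 - 1) + 1 = -2 + 1 = -1)
M(R) = 16 (M(R) = (1 - 5)² = (-4)² = 16)
(M(g) + 108)² = (16 + 108)² = 124² = 15376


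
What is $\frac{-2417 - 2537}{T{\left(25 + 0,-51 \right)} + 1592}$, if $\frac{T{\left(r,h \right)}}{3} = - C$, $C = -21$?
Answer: $- \frac{4954}{1655} \approx -2.9934$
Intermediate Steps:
$T{\left(r,h \right)} = 63$ ($T{\left(r,h \right)} = 3 \left(\left(-1\right) \left(-21\right)\right) = 3 \cdot 21 = 63$)
$\frac{-2417 - 2537}{T{\left(25 + 0,-51 \right)} + 1592} = \frac{-2417 - 2537}{63 + 1592} = - \frac{4954}{1655}$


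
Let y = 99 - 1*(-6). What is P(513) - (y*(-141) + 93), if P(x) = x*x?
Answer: 277881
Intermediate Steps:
P(x) = x²
y = 105 (y = 99 + 6 = 105)
P(513) - (y*(-141) + 93) = 513² - (105*(-141) + 93) = 263169 - (-14805 + 93) = 263169 - 1*(-14712) = 263169 + 14712 = 277881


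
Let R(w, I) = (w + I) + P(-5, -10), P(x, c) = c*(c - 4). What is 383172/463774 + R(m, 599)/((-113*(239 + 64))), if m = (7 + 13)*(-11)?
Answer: 2146454567/2646526331 ≈ 0.81105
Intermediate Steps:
P(x, c) = c*(-4 + c)
m = -220 (m = 20*(-11) = -220)
R(w, I) = 140 + I + w (R(w, I) = (w + I) - 10*(-4 - 10) = (I + w) - 10*(-14) = (I + w) + 140 = 140 + I + w)
383172/463774 + R(m, 599)/((-113*(239 + 64))) = 383172/463774 + (140 + 599 - 220)/((-113*(239 + 64))) = 383172*(1/463774) + 519/((-113*303)) = 191586/231887 + 519/(-34239) = 191586/231887 + 519*(-1/34239) = 191586/231887 - 173/11413 = 2146454567/2646526331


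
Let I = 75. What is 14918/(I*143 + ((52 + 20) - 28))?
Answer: 14918/10769 ≈ 1.3853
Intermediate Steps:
14918/(I*143 + ((52 + 20) - 28)) = 14918/(75*143 + ((52 + 20) - 28)) = 14918/(10725 + (72 - 28)) = 14918/(10725 + 44) = 14918/10769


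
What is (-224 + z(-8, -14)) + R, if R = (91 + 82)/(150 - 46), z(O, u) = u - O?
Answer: -23747/104 ≈ -228.34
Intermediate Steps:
R = 173/104 ≈ 1.6635
(-224 + z(-8, -14)) + R = (-224 + (-14 - 1*(-8))) + 173/104 = (-224 + (-14 + 8)) + 173/104 = (-224 - 6) + 173/104 = -230 + 173/104 = -23747/104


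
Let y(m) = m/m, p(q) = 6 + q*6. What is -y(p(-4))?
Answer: -1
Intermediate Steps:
p(q) = 6 + 6*q
y(m) = 1
-y(p(-4)) = -1*1 = -1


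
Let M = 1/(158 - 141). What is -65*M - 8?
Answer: -201/17 ≈ -11.824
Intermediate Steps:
M = 1/17 ≈ 0.058824
-65*M - 8 = -65*1/17 - 8 = -65/17 - 8 = -201/17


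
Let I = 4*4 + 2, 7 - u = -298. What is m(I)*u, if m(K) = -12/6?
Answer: -610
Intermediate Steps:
u = 305 (u = 7 - 1*(-298) = 7 + 298 = 305)
I = 18 (I = 16 + 2 = 18)
m(K) = -2 (m(K) = -12*⅙ = -2)
m(I)*u = -2*305 = -610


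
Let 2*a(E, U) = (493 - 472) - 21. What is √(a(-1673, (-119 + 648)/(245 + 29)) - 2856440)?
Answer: 2*I*√714110 ≈ 1690.1*I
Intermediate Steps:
a(E, U) = 0 (a(E, U) = ((493 - 472) - 21)/2 = (21 - 21)/2 = (½)*0 = 0)
√(a(-1673, (-119 + 648)/(245 + 29)) - 2856440) = √(0 - 2856440) = √(-2856440) = 2*I*√714110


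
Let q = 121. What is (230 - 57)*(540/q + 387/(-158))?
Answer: 6659289/19118 ≈ 348.33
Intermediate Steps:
(230 - 57)*(540/q + 387/(-158)) = (230 - 57)*(540/121 + 387/(-158)) = 173*(540*(1/121) + 387*(-1/158)) = 173*(540/121 - 387/158) = 173*(38493/19118) = 6659289/19118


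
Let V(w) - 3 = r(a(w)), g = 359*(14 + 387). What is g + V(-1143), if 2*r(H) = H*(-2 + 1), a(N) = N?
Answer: 289067/2 ≈ 1.4453e+5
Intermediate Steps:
g = 143959 (g = 359*401 = 143959)
r(H) = -H/2 (r(H) = (H*(-2 + 1))/2 = (H*(-1))/2 = (-H)/2 = -H/2)
V(w) = 3 - w/2
g + V(-1143) = 143959 + (3 - ½*(-1143)) = 143959 + (3 + 1143/2) = 143959 + 1149/2 = 289067/2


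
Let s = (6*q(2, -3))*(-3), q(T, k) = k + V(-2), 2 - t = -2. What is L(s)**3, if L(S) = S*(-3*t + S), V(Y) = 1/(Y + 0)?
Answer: 33168984597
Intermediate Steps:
t = 4 (t = 2 - 1*(-2) = 2 + 2 = 4)
V(Y) = 1/Y
q(T, k) = -1/2 + k (q(T, k) = k + 1/(-2) = k - 1/2 = -1/2 + k)
s = 63 (s = (6*(-1/2 - 3))*(-3) = (6*(-7/2))*(-3) = -21*(-3) = 63)
L(S) = S*(-12 + S) (L(S) = S*(-3*4 + S) = S*(-12 + S))
L(s)**3 = (63*(-12 + 63))**3 = (63*51)**3 = 3213**3 = 33168984597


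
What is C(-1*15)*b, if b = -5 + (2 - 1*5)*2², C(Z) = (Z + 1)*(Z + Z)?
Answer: -7140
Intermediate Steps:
C(Z) = 2*Z*(1 + Z) (C(Z) = (1 + Z)*(2*Z) = 2*Z*(1 + Z))
b = -17 (b = -5 + (2 - 5)*4 = -5 - 3*4 = -5 - 12 = -17)
C(-1*15)*b = (2*(-1*15)*(1 - 1*15))*(-17) = (2*(-15)*(1 - 15))*(-17) = (2*(-15)*(-14))*(-17) = 420*(-17) = -7140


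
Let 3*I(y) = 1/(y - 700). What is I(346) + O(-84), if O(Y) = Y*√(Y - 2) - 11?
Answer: -11683/1062 - 84*I*√86 ≈ -11.001 - 778.98*I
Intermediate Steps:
I(y) = 1/(3*(-700 + y)) (I(y) = 1/(3*(y - 700)) = 1/(3*(-700 + y)))
O(Y) = -11 + Y*√(-2 + Y) (O(Y) = Y*√(-2 + Y) - 11 = -11 + Y*√(-2 + Y))
I(346) + O(-84) = 1/(3*(-700 + 346)) + (-11 - 84*√(-2 - 84)) = (⅓)/(-354) + (-11 - 84*I*√86) = (⅓)*(-1/354) + (-11 - 84*I*√86) = -1/1062 + (-11 - 84*I*√86) = -11683/1062 - 84*I*√86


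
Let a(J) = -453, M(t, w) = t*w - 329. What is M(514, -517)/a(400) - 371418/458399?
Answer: 40598864793/69218249 ≈ 586.53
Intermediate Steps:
M(t, w) = -329 + t*w
M(514, -517)/a(400) - 371418/458399 = (-329 + 514*(-517))/(-453) - 371418/458399 = (-329 - 265738)*(-1/453) - 371418*1/458399 = -266067*(-1/453) - 371418/458399 = 88689/151 - 371418/458399 = 40598864793/69218249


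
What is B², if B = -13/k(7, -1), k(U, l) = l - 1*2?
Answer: 169/9 ≈ 18.778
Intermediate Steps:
k(U, l) = -2 + l (k(U, l) = l - 2 = -2 + l)
B = 13/3 (B = -13/(-2 - 1) = -13/(-3) = -13*(-⅓) = 13/3 ≈ 4.3333)
B² = (13/3)² = 169/9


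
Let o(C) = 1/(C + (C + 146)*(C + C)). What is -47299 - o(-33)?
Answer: -354316808/7491 ≈ -47299.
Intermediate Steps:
o(C) = 1/(C + 2*C*(146 + C)) (o(C) = 1/(C + (146 + C)*(2*C)) = 1/(C + 2*C*(146 + C)))
-47299 - o(-33) = -47299 - 1/((-33)*(293 + 2*(-33))) = -47299 - (-1)/(33*(293 - 66)) = -47299 - (-1)/(33*227) = -47299 - 1*(-1/7491) = -47299 + 1/7491 = -354316808/7491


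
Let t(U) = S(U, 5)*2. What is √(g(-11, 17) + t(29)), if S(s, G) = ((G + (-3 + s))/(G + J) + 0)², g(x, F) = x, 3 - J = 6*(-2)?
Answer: I*√2478/20 ≈ 2.489*I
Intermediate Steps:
J = 15 (J = 3 - 6*(-2) = 3 - 1*(-12) = 3 + 12 = 15)
S(s, G) = (-3 + G + s)²/(15 + G)² (S(s, G) = ((G + (-3 + s))/(G + 15) + 0)² = ((-3 + G + s)/(15 + G) + 0)² = ((-3 + G + s)/(15 + G))² = (-3 + G + s)²/(15 + G)²)
t(U) = (2 + U)²/200 (t(U) = ((-3 + 5 + U)²/(15 + 5)²)*2 = ((2 + U)²/20²)*2 = ((2 + U)²/400)*2 = (2 + U)²/200)
√(g(-11, 17) + t(29)) = √(-11 + (2 + 29)²/200) = √(-11 + (1/200)*31²) = √(-11 + (1/200)*961) = √(-11 + 961/200) = √(-1239/200) = I*√2478/20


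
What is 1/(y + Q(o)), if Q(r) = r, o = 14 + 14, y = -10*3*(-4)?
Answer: 1/148 ≈ 0.0067568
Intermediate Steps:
y = 120 (y = -30*(-4) = 120)
o = 28
1/(y + Q(o)) = 1/(120 + 28) = 1/148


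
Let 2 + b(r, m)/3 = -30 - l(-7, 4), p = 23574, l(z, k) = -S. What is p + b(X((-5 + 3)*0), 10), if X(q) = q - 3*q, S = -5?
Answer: 23463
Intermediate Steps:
l(z, k) = 5 (l(z, k) = -1*(-5) = 5)
X(q) = -2*q
b(r, m) = -111 (b(r, m) = -6 + 3*(-30 - 1*5) = -6 + 3*(-30 - 5) = -6 + 3*(-35) = -6 - 105 = -111)
p + b(X((-5 + 3)*0), 10) = 23574 - 111 = 23463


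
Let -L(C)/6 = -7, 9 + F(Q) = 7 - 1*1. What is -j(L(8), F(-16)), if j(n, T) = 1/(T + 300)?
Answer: -1/297 ≈ -0.0033670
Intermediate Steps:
F(Q) = -3 (F(Q) = -9 + (7 - 1*1) = -9 + (7 - 1) = -9 + 6 = -3)
L(C) = 42 (L(C) = -6*(-7) = 42)
j(n, T) = 1/(300 + T)
-j(L(8), F(-16)) = -1/(300 - 3) = -1/297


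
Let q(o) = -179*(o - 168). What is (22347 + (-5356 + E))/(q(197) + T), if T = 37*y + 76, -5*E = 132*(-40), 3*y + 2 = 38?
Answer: -18047/4671 ≈ -3.8636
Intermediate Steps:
y = 12 (y = -⅔ + (⅓)*38 = -⅔ + 38/3 = 12)
q(o) = 30072 - 179*o (q(o) = -179*(-168 + o) = 30072 - 179*o)
E = 1056 (E = -132*(-40)/5 = -⅕*(-5280) = 1056)
T = 520 (T = 37*12 + 76 = 444 + 76 = 520)
(22347 + (-5356 + E))/(q(197) + T) = (22347 + (-5356 + 1056))/((30072 - 179*197) + 520) = (22347 - 4300)/((30072 - 35263) + 520) = 18047/(-5191 + 520) = 18047/(-4671) = 18047*(-1/4671) = -18047/4671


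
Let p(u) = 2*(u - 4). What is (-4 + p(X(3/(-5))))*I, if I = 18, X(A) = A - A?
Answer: -216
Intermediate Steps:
X(A) = 0
p(u) = -8 + 2*u (p(u) = 2*(-4 + u) = -8 + 2*u)
(-4 + p(X(3/(-5))))*I = (-4 + (-8 + 2*0))*18 = (-4 + (-8 + 0))*18 = (-4 - 8)*18 = -12*18 = -216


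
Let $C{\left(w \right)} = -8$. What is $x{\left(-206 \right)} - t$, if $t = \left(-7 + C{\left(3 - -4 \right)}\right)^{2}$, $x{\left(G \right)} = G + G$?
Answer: $-637$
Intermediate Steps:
$x{\left(G \right)} = 2 G$
$t = 225$ ($t = \left(-7 - 8\right)^{2} = \left(-15\right)^{2} = 225$)
$x{\left(-206 \right)} - t = 2 \left(-206\right) - 225 = -412 - 225 = -637$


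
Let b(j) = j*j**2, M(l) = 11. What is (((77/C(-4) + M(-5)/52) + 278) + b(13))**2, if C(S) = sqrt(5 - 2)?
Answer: 49715596579/8112 + 9910747*sqrt(3)/78 ≈ 6.3487e+6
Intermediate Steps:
C(S) = sqrt(3)
b(j) = j**3
(((77/C(-4) + M(-5)/52) + 278) + b(13))**2 = (((77/(sqrt(3)) + 11/52) + 278) + 13**3)**2 = (((77*(sqrt(3)/3) + 11*(1/52)) + 278) + 2197)**2 = (((77*sqrt(3)/3 + 11/52) + 278) + 2197)**2 = (((11/52 + 77*sqrt(3)/3) + 278) + 2197)**2 = ((14467/52 + 77*sqrt(3)/3) + 2197)**2 = (128711/52 + 77*sqrt(3)/3)**2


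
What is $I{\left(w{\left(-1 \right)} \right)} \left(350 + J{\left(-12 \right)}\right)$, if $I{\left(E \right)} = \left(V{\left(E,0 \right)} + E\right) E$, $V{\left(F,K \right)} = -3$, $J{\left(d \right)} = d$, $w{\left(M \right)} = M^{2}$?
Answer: $-676$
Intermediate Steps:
$I{\left(E \right)} = E \left(-3 + E\right)$ ($I{\left(E \right)} = \left(-3 + E\right) E = E \left(-3 + E\right)$)
$I{\left(w{\left(-1 \right)} \right)} \left(350 + J{\left(-12 \right)}\right) = \left(-1\right)^{2} \left(-3 + \left(-1\right)^{2}\right) \left(350 - 12\right) = 1 \left(-3 + 1\right) 338 = 1 \left(-2\right) 338 = \left(-2\right) 338 = -676$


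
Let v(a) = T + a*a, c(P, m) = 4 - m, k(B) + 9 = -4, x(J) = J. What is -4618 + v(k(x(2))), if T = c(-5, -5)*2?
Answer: -4431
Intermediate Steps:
k(B) = -13 (k(B) = -9 - 4 = -13)
T = 18 (T = (4 - 1*(-5))*2 = (4 + 5)*2 = 9*2 = 18)
v(a) = 18 + a**2 (v(a) = 18 + a*a = 18 + a**2)
-4618 + v(k(x(2))) = -4618 + (18 + (-13)**2) = -4618 + (18 + 169) = -4618 + 187 = -4431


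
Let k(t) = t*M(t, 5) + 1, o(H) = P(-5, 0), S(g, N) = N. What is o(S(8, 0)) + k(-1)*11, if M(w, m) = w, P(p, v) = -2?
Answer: 20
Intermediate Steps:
o(H) = -2
k(t) = 1 + t² (k(t) = t*t + 1 = t² + 1 = 1 + t²)
o(S(8, 0)) + k(-1)*11 = -2 + (1 + (-1)²)*11 = -2 + (1 + 1)*11 = -2 + 2*11 = -2 + 22 = 20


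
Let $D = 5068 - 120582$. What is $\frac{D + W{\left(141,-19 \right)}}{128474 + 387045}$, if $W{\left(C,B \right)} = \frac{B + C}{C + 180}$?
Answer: $- \frac{37079872}{165481599} \approx -0.22407$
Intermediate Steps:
$W{\left(C,B \right)} = \frac{B + C}{180 + C}$
$D = -115514$
$\frac{D + W{\left(141,-19 \right)}}{128474 + 387045} = \frac{-115514 + \frac{-19 + 141}{180 + 141}}{128474 + 387045} = \frac{-115514 + \frac{1}{321} \cdot 122}{515519} = \left(-115514 + \frac{1}{321} \cdot 122\right) \frac{1}{515519} = \left(-115514 + \frac{122}{321}\right) \frac{1}{515519} = \left(- \frac{37079872}{321}\right) \frac{1}{515519} = - \frac{37079872}{165481599}$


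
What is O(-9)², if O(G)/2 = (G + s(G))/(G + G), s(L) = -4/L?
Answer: 5929/6561 ≈ 0.90367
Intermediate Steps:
O(G) = (G - 4/G)/G (O(G) = 2*((G - 4/G)/(G + G)) = 2*((G - 4/G)/((2*G))) = 2*((G - 4/G)*(1/(2*G))) = 2*((G - 4/G)/(2*G)) = (G - 4/G)/G)
O(-9)² = (1 - 4/(-9)²)² = (1 - 4*1/81)² = (1 - 4/81)² = (77/81)² = 5929/6561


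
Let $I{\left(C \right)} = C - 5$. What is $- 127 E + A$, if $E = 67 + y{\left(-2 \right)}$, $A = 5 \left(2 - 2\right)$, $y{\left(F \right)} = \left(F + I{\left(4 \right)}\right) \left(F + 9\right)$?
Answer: $-5842$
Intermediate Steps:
$I{\left(C \right)} = -5 + C$ ($I{\left(C \right)} = C - 5 = -5 + C$)
$y{\left(F \right)} = \left(-1 + F\right) \left(9 + F\right)$ ($y{\left(F \right)} = \left(F + \left(-5 + 4\right)\right) \left(F + 9\right) = \left(F - 1\right) \left(9 + F\right) = \left(-1 + F\right) \left(9 + F\right)$)
$A = 0$ ($A = 5 \cdot 0 = 0$)
$E = 46$ ($E = 67 + \left(-9 + \left(-2\right)^{2} + 8 \left(-2\right)\right) = 67 - 21 = 46$)
$- 127 E + A = \left(-127\right) 46 + 0 = -5842 + 0 = -5842$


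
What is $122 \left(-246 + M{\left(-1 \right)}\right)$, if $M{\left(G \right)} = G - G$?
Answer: $-30012$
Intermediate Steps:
$M{\left(G \right)} = 0$
$122 \left(-246 + M{\left(-1 \right)}\right) = 122 \left(-246 + 0\right) = 122 \left(-246\right) = -30012$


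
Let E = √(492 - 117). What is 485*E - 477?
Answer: -477 + 2425*√15 ≈ 8915.0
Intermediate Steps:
E = 5*√15 (E = √375 = 5*√15 ≈ 19.365)
485*E - 477 = 485*(5*√15) - 477 = 2425*√15 - 477 = -477 + 2425*√15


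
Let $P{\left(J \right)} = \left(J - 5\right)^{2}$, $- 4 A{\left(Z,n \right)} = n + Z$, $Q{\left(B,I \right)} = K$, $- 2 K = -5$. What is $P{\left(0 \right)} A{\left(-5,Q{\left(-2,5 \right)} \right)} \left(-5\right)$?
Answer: $- \frac{625}{8} \approx -78.125$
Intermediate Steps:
$K = \frac{5}{2}$ ($K = \left(- \frac{1}{2}\right) \left(-5\right) = \frac{5}{2} \approx 2.5$)
$Q{\left(B,I \right)} = \frac{5}{2}$
$A{\left(Z,n \right)} = - \frac{Z}{4} - \frac{n}{4}$ ($A{\left(Z,n \right)} = - \frac{n + Z}{4} = - \frac{Z + n}{4} = - \frac{Z}{4} - \frac{n}{4}$)
$P{\left(J \right)} = \left(-5 + J\right)^{2}$
$P{\left(0 \right)} A{\left(-5,Q{\left(-2,5 \right)} \right)} \left(-5\right) = \left(-5 + 0\right)^{2} \left(\left(- \frac{1}{4}\right) \left(-5\right) - \frac{5}{8}\right) \left(-5\right) = \left(-5\right)^{2} \left(\frac{5}{4} - \frac{5}{8}\right) \left(-5\right) = 25 \cdot \frac{5}{8} \left(-5\right) = \frac{125}{8} \left(-5\right) = - \frac{625}{8}$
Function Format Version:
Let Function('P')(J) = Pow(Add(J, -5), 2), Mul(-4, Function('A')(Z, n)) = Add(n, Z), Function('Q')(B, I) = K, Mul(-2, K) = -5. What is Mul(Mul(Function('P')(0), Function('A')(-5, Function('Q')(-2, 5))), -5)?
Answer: Rational(-625, 8) ≈ -78.125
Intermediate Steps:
K = Rational(5, 2) (K = Mul(Rational(-1, 2), -5) = Rational(5, 2) ≈ 2.5000)
Function('Q')(B, I) = Rational(5, 2)
Function('A')(Z, n) = Add(Mul(Rational(-1, 4), Z), Mul(Rational(-1, 4), n)) (Function('A')(Z, n) = Mul(Rational(-1, 4), Add(n, Z)) = Mul(Rational(-1, 4), Add(Z, n)) = Add(Mul(Rational(-1, 4), Z), Mul(Rational(-1, 4), n)))
Function('P')(J) = Pow(Add(-5, J), 2)
Mul(Mul(Function('P')(0), Function('A')(-5, Function('Q')(-2, 5))), -5) = Mul(Mul(Pow(Add(-5, 0), 2), Add(Mul(Rational(-1, 4), -5), Mul(Rational(-1, 4), Rational(5, 2)))), -5) = Mul(Mul(Pow(-5, 2), Add(Rational(5, 4), Rational(-5, 8))), -5) = Mul(Mul(25, Rational(5, 8)), -5) = Mul(Rational(125, 8), -5) = Rational(-625, 8)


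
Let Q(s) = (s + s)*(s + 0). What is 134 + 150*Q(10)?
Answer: 30134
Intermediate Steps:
Q(s) = 2*s**2 (Q(s) = (2*s)*s = 2*s**2)
134 + 150*Q(10) = 134 + 150*(2*10**2) = 134 + 150*(2*100) = 134 + 150*200 = 134 + 30000 = 30134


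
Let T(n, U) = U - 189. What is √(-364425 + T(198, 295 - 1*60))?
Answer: I*√364379 ≈ 603.64*I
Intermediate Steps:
T(n, U) = -189 + U
√(-364425 + T(198, 295 - 1*60)) = √(-364425 + (-189 + (295 - 1*60))) = √(-364425 + (-189 + (295 - 60))) = √(-364425 + (-189 + 235)) = √(-364425 + 46) = √(-364379) = I*√364379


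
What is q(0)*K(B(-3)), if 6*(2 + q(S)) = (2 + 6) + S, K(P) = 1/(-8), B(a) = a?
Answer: 1/12 ≈ 0.083333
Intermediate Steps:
K(P) = -⅛
q(S) = -⅔ + S/6 (q(S) = -2 + ((2 + 6) + S)/6 = -2 + (8 + S)/6 = -2 + (4/3 + S/6) = -⅔ + S/6)
q(0)*K(B(-3)) = (-⅔ + (⅙)*0)*(-⅛) = (-⅔ + 0)*(-⅛) = -⅔*(-⅛) = 1/12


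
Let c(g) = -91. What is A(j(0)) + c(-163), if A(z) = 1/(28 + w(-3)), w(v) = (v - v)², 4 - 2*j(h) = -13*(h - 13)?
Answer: -2547/28 ≈ -90.964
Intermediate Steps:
j(h) = -165/2 + 13*h/2 (j(h) = 2 - (-13)*(h - 13)/2 = 2 - (-13)*(-13 + h)/2 = 2 - (169 - 13*h)/2 = 2 + (-169/2 + 13*h/2) = -165/2 + 13*h/2)
w(v) = 0 (w(v) = 0² = 0)
A(z) = 1/28 (A(z) = 1/(28 + 0) = 1/28)
A(j(0)) + c(-163) = 1/28 - 91 = -2547/28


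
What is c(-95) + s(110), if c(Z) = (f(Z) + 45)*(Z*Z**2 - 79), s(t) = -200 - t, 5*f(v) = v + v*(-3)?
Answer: -71168992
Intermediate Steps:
f(v) = -2*v/5 (f(v) = (v + v*(-3))/5 = (v - 3*v)/5 = (-2*v)/5 = -2*v/5)
c(Z) = (-79 + Z**3)*(45 - 2*Z/5) (c(Z) = (-2*Z/5 + 45)*(Z*Z**2 - 79) = (45 - 2*Z/5)*(Z**3 - 79) = (45 - 2*Z/5)*(-79 + Z**3) = (-79 + Z**3)*(45 - 2*Z/5))
c(-95) + s(110) = (-3555 + 45*(-95)**3 - 2/5*(-95)**4 + (158/5)*(-95)) + (-200 - 1*110) = (-3555 + 45*(-857375) - 2/5*81450625 - 3002) + (-200 - 110) = (-3555 - 38581875 - 32580250 - 3002) - 310 = -71168682 - 310 = -71168992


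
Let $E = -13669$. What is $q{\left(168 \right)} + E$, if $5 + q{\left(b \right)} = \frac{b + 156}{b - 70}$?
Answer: $- \frac{669864}{49} \approx -13671.0$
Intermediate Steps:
$q{\left(b \right)} = -5 + \frac{156 + b}{-70 + b}$ ($q{\left(b \right)} = -5 + \frac{b + 156}{b - 70} = -5 + \frac{156 + b}{-70 + b}$)
$q{\left(168 \right)} + E = \frac{2 \left(253 - 336\right)}{-70 + 168} - 13669 = \frac{2 \left(253 - 336\right)}{98} - 13669 = 2 \cdot \frac{1}{98} \left(-83\right) - 13669 = - \frac{83}{49} - 13669 = - \frac{669864}{49}$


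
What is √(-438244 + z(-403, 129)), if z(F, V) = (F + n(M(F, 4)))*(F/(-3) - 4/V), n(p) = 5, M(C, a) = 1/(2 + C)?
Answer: I*√909146506/43 ≈ 701.21*I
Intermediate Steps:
z(F, V) = (5 + F)*(-4/V - F/3) (z(F, V) = (F + 5)*(F/(-3) - 4/V) = (5 + F)*(F*(-⅓) - 4/V) = (5 + F)*(-F/3 - 4/V) = (5 + F)*(-4/V - F/3))
√(-438244 + z(-403, 129)) = √(-438244 + (⅓)*(-60 - 12*(-403) - 1*(-403)*129*(5 - 403))/129) = √(-438244 + (⅓)*(1/129)*(-60 + 4836 - 1*(-403)*129*(-398))) = √(-438244 + (⅓)*(1/129)*(-60 + 4836 - 20690826)) = √(-438244 + (⅓)*(1/129)*(-20686050)) = √(-438244 - 2298450/43) = √(-21142942/43) = I*√909146506/43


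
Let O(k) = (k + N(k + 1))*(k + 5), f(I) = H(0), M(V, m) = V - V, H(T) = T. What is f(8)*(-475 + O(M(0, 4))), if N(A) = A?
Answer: 0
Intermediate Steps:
M(V, m) = 0
f(I) = 0
O(k) = (1 + 2*k)*(5 + k) (O(k) = (k + (k + 1))*(k + 5) = (k + (1 + k))*(5 + k) = (1 + 2*k)*(5 + k))
f(8)*(-475 + O(M(0, 4))) = 0*(-475 + (5 + 2*0² + 11*0)) = 0*(-475 + (5 + 2*0 + 0)) = 0*(-475 + (5 + 0 + 0)) = 0*(-475 + 5) = 0*(-470) = 0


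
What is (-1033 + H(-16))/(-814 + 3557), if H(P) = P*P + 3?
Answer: -774/2743 ≈ -0.28217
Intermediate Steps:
H(P) = 3 + P**2 (H(P) = P**2 + 3 = 3 + P**2)
(-1033 + H(-16))/(-814 + 3557) = (-1033 + (3 + (-16)**2))/(-814 + 3557) = (-1033 + (3 + 256))/2743 = (-1033 + 259)*(1/2743) = -774*1/2743 = -774/2743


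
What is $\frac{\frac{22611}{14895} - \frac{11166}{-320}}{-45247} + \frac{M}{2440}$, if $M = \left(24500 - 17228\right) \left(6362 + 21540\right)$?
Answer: $\frac{36466008578013613}{438519444960} \approx 83157.0$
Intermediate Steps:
$M = 202903344$ ($M = 7272 \cdot 27902 = 202903344$)
$\frac{\frac{22611}{14895} - \frac{11166}{-320}}{-45247} + \frac{M}{2440} = \frac{\frac{22611}{14895} - \frac{11166}{-320}}{-45247} + \frac{202903344}{2440} = \left(22611 \cdot \frac{1}{14895} - - \frac{5583}{160}\right) \left(- \frac{1}{45247}\right) + 202903344 \cdot \frac{1}{2440} = \left(\frac{7537}{4965} + \frac{5583}{160}\right) \left(- \frac{1}{45247}\right) + \frac{25362918}{305} = \frac{5785103}{158880} \left(- \frac{1}{45247}\right) + \frac{25362918}{305} = - \frac{5785103}{7188843360} + \frac{25362918}{305} = \frac{36466008578013613}{438519444960}$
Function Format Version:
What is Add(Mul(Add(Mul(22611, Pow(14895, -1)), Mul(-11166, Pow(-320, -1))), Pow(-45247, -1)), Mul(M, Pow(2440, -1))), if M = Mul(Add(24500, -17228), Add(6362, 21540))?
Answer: Rational(36466008578013613, 438519444960) ≈ 83157.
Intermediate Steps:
M = 202903344 (M = Mul(7272, 27902) = 202903344)
Add(Mul(Add(Mul(22611, Pow(14895, -1)), Mul(-11166, Pow(-320, -1))), Pow(-45247, -1)), Mul(M, Pow(2440, -1))) = Add(Mul(Add(Mul(22611, Pow(14895, -1)), Mul(-11166, Pow(-320, -1))), Pow(-45247, -1)), Mul(202903344, Pow(2440, -1))) = Add(Mul(Add(Mul(22611, Rational(1, 14895)), Mul(-11166, Rational(-1, 320))), Rational(-1, 45247)), Mul(202903344, Rational(1, 2440))) = Add(Mul(Add(Rational(7537, 4965), Rational(5583, 160)), Rational(-1, 45247)), Rational(25362918, 305)) = Add(Mul(Rational(5785103, 158880), Rational(-1, 45247)), Rational(25362918, 305)) = Add(Rational(-5785103, 7188843360), Rational(25362918, 305)) = Rational(36466008578013613, 438519444960)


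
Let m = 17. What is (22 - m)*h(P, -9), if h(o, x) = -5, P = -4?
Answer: -25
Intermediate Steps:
(22 - m)*h(P, -9) = (22 - 1*17)*(-5) = (22 - 17)*(-5) = 5*(-5) = -25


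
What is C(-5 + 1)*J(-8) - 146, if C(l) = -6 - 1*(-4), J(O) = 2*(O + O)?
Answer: -82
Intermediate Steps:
J(O) = 4*O (J(O) = 2*(2*O) = 4*O)
C(l) = -2 (C(l) = -6 + 4 = -2)
C(-5 + 1)*J(-8) - 146 = -8*(-8) - 146 = -2*(-32) - 146 = 64 - 146 = -82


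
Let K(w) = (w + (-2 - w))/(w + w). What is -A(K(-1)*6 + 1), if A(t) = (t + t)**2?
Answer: -196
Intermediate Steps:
K(w) = -1/w (K(w) = -2*1/(2*w) = -1/w)
A(t) = 4*t**2 (A(t) = (2*t)**2 = 4*t**2)
-A(K(-1)*6 + 1) = -4*(-1/(-1)*6 + 1)**2 = -4*(-1*(-1)*6 + 1)**2 = -4*(1*6 + 1)**2 = -4*(6 + 1)**2 = -4*7**2 = -4*49 = -1*196 = -196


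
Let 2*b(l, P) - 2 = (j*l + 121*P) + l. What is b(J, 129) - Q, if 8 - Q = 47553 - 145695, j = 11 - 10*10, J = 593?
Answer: -232873/2 ≈ -1.1644e+5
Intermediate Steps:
j = -89 (j = 11 - 100 = -89)
b(l, P) = 1 - 44*l + 121*P/2 (b(l, P) = 1 + ((-89*l + 121*P) + l)/2 = 1 + (-88*l + 121*P)/2 = 1 + (-44*l + 121*P/2) = 1 - 44*l + 121*P/2)
Q = 98150 (Q = 8 - (47553 - 145695) = 8 - 1*(-98142) = 8 + 98142 = 98150)
b(J, 129) - Q = (1 - 44*593 + (121/2)*129) - 1*98150 = (1 - 26092 + 15609/2) - 98150 = -36573/2 - 98150 = -232873/2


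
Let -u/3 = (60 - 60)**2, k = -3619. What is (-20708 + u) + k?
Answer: -24327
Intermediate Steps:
u = 0 (u = -3*(60 - 60)**2 = -3*0**2 = -3*0 = 0)
(-20708 + u) + k = (-20708 + 0) - 3619 = -20708 - 3619 = -24327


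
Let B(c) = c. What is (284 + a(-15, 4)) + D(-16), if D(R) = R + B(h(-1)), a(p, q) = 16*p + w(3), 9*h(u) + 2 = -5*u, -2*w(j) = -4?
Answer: 91/3 ≈ 30.333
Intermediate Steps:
w(j) = 2 (w(j) = -½*(-4) = 2)
h(u) = -2/9 - 5*u/9 (h(u) = -2/9 + (-5*u)/9 = -2/9 - 5*u/9)
a(p, q) = 2 + 16*p (a(p, q) = 16*p + 2 = 2 + 16*p)
D(R) = ⅓ + R (D(R) = R + (-2/9 - 5/9*(-1)) = R + (-2/9 + 5/9) = R + ⅓ = ⅓ + R)
(284 + a(-15, 4)) + D(-16) = (284 + (2 + 16*(-15))) + (⅓ - 16) = (284 + (2 - 240)) - 47/3 = (284 - 238) - 47/3 = 46 - 47/3 = 91/3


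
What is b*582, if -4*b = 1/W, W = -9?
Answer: 97/6 ≈ 16.167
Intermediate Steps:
b = 1/36 (b = -1/4/(-9) = -1/4*(-1/9) = 1/36 ≈ 0.027778)
b*582 = (1/36)*582 = 97/6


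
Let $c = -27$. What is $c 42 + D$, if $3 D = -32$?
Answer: $- \frac{3434}{3} \approx -1144.7$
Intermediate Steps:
$D = - \frac{32}{3}$ ($D = \frac{1}{3} \left(-32\right) = - \frac{32}{3} \approx -10.667$)
$c 42 + D = \left(-27\right) 42 - \frac{32}{3} = -1134 - \frac{32}{3} = - \frac{3434}{3}$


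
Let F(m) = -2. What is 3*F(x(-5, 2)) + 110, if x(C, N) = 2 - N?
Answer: 104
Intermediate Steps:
3*F(x(-5, 2)) + 110 = 3*(-2) + 110 = -6 + 110 = 104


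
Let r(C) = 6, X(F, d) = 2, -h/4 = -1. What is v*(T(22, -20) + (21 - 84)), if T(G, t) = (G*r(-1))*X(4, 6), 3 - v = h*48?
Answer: -37989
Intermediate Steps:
h = 4 (h = -4*(-1) = 4)
v = -189 (v = 3 - 4*48 = 3 - 1*192 = 3 - 192 = -189)
T(G, t) = 12*G (T(G, t) = (G*6)*2 = (6*G)*2 = 12*G)
v*(T(22, -20) + (21 - 84)) = -189*(12*22 + (21 - 84)) = -189*(264 - 63) = -189*201 = -37989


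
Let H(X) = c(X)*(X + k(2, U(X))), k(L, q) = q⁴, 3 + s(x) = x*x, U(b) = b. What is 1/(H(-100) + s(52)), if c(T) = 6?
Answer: 1/600002101 ≈ 1.6667e-9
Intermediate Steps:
s(x) = -3 + x² (s(x) = -3 + x*x = -3 + x²)
H(X) = 6*X + 6*X⁴ (H(X) = 6*(X + X⁴) = 6*X + 6*X⁴)
1/(H(-100) + s(52)) = 1/(6*(-100)*(1 + (-100)³) + (-3 + 52²)) = 1/(6*(-100)*(1 - 1000000) + (-3 + 2704)) = 1/(6*(-100)*(-999999) + 2701) = 1/(599999400 + 2701) = 1/600002101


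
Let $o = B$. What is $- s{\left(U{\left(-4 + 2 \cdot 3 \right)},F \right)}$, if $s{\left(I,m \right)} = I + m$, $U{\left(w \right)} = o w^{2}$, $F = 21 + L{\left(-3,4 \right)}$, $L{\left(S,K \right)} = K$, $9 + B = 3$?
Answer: $-1$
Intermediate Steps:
$B = -6$ ($B = -9 + 3 = -6$)
$o = -6$
$F = 25$ ($F = 21 + 4 = 25$)
$U{\left(w \right)} = - 6 w^{2}$
$- s{\left(U{\left(-4 + 2 \cdot 3 \right)},F \right)} = - (- 6 \left(-4 + 2 \cdot 3\right)^{2} + 25) = - (- 6 \left(-4 + 6\right)^{2} + 25) = - (- 6 \cdot 2^{2} + 25) = - (\left(-6\right) 4 + 25) = - (-24 + 25) = \left(-1\right) 1 = -1$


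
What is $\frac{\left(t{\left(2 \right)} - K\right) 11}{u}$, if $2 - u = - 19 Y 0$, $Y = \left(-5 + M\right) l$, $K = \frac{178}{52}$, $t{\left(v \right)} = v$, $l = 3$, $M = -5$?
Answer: $- \frac{407}{52} \approx -7.8269$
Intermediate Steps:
$K = \frac{89}{26}$ ($K = 178 \cdot \frac{1}{52} = \frac{89}{26} \approx 3.4231$)
$Y = -30$ ($Y = \left(-5 - 5\right) 3 = \left(-10\right) 3 = -30$)
$u = 2$ ($u = 2 - \left(-19\right) \left(-30\right) 0 = 2 - 570 \cdot 0 = 2 - 0 = 2 + 0 = 2$)
$\frac{\left(t{\left(2 \right)} - K\right) 11}{u} = \frac{\left(2 - \frac{89}{26}\right) 11}{2} = \left(2 - \frac{89}{26}\right) 11 \cdot \frac{1}{2} = \left(- \frac{37}{26}\right) 11 \cdot \frac{1}{2} = \left(- \frac{407}{26}\right) \frac{1}{2} = - \frac{407}{52}$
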